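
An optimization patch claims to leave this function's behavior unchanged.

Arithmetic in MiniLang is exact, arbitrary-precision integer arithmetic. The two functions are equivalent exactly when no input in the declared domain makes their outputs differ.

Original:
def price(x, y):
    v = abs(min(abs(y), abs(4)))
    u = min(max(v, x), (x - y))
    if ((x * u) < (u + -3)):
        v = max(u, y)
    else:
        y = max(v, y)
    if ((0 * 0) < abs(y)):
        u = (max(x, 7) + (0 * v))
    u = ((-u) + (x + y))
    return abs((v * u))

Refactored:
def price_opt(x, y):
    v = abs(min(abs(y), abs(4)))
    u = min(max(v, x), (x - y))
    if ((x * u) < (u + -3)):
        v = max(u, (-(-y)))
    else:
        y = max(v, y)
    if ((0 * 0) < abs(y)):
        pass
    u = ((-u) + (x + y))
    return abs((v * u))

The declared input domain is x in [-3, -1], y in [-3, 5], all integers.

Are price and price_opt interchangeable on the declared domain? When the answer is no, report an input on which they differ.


Not equivalent: x=-3, y=-3 separates them (21 vs 0).
price: v := 3 | u := 0 | ((x * u) < (u + -3)): false | y := 3 | ((0 * 0) < abs(y)): true | u := 7 | u := -7 | result 21
price_opt: v := 3 | u := 0 | ((x * u) < (u + -3)): false | y := 3 | ((0 * 0) < abs(y)): true | u := 0 | result 0
verdict: not equivalent; witness: x=-3, y=-3


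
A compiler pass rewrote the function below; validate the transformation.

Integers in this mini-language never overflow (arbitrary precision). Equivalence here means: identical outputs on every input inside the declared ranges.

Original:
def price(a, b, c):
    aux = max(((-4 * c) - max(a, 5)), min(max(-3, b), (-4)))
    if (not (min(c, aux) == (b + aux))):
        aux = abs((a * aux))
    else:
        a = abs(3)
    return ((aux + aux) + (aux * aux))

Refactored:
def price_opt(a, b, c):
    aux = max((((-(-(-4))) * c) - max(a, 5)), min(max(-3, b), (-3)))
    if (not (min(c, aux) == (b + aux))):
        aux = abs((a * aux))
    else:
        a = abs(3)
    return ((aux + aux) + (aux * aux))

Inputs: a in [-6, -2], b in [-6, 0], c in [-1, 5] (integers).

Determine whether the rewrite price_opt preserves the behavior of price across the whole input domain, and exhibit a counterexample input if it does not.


On input a=-6, b=-6, c=0, price returns 624 while price_opt returns 360.
verdict: not equivalent; witness: a=-6, b=-6, c=0


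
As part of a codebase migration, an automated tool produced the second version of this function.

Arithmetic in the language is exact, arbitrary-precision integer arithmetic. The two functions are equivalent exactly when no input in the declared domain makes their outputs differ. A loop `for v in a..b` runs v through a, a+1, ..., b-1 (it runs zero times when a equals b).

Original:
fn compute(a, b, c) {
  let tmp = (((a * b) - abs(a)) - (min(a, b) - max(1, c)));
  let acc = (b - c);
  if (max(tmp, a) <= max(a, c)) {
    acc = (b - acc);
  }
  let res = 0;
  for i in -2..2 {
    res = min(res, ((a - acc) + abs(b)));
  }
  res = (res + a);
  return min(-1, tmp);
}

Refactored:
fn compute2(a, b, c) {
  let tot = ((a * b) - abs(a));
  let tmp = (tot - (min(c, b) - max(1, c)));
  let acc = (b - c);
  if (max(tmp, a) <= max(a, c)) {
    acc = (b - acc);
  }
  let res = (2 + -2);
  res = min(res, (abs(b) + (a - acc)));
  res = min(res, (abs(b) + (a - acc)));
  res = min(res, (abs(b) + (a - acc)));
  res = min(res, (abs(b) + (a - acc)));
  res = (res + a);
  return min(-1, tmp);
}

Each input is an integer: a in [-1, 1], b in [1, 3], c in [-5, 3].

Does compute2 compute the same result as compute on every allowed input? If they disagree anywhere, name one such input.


The rewrite breaks on a=-1, b=1, c=1, where the results are -1 and -2.
compute: tmp becomes 0; next acc becomes 0; next (max(tmp, a) <= max(a, c)) evaluates to true; next acc becomes 1; next res becomes 0; next at i=-2:; next res becomes -1; next at i=-1:; next res becomes -1; next at i=0:; next res becomes -1; next at i=1:; next res becomes -1; next res becomes -2; next final value -1
compute2: tot becomes -2; next tmp becomes -2; next acc becomes 0; next (max(tmp, a) <= max(a, c)) evaluates to true; next acc becomes 1; next res becomes 0; next res becomes -1; next res becomes -1; next res becomes -1; next res becomes -1; next res becomes -2; next final value -2
verdict: not equivalent; witness: a=-1, b=1, c=1


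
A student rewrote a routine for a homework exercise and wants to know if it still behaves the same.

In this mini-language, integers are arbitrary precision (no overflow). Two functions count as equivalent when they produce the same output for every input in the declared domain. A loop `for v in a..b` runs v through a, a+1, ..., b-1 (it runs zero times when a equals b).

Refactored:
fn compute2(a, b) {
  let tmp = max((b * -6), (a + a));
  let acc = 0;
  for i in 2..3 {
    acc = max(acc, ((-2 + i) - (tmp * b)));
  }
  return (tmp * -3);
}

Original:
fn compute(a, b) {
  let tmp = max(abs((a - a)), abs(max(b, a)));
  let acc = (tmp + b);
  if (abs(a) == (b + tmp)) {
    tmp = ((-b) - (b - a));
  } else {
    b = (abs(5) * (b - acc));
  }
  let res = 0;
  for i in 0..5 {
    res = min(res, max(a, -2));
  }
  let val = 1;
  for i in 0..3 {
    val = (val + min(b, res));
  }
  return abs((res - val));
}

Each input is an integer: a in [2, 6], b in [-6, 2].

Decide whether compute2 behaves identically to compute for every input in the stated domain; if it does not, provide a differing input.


The rewrite breaks on a=2, b=-6, where the results are 29 and -108.
compute: tmp := 2 | acc := -4 | (abs(a) == (b + tmp)): false | b := -10 | res := 0 | iter i=0: | res := 0 | iter i=1: | res := 0 | iter i=2: | res := 0 | iter i=3: | res := 0 | iter i=4: | res := 0 | val := 1 | iter i=0: | val := -9 | iter i=1: | val := -19 | iter i=2: | val := -29 | result 29
compute2: tmp := 36 | acc := 0 | iter i=2: | acc := 216 | result -108
verdict: not equivalent; witness: a=2, b=-6


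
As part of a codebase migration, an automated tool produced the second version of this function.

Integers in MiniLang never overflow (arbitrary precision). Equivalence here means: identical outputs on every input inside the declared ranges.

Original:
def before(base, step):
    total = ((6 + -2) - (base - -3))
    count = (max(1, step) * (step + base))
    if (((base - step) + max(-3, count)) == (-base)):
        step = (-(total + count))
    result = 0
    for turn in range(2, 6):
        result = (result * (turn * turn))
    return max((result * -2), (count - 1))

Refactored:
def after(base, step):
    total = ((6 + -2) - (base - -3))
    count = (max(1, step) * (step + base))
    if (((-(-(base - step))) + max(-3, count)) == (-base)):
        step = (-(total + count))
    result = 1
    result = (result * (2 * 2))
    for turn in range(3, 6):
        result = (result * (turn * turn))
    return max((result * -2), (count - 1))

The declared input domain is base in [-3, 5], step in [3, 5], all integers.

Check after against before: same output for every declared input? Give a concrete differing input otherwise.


Consider the input base=-3, step=3.
before: total becomes 4; next count becomes 0; next (((base - step) + max(-3, count)) == (-base)) evaluates to false; next result becomes 0; next at turn=2:; next result becomes 0; next at turn=3:; next result becomes 0; next at turn=4:; next result becomes 0; next at turn=5:; next result becomes 0; next final value 0
after: total becomes 4; next count becomes 0; next (((-(-(base - step))) + max(-3, count)) == (-base)) evaluates to false; next result becomes 1; next result becomes 4; next at turn=3:; next result becomes 36; next at turn=4:; next result becomes 576; next at turn=5:; next result becomes 14400; next final value -1
0 against -1: the behavior changed.
verdict: not equivalent; witness: base=-3, step=3


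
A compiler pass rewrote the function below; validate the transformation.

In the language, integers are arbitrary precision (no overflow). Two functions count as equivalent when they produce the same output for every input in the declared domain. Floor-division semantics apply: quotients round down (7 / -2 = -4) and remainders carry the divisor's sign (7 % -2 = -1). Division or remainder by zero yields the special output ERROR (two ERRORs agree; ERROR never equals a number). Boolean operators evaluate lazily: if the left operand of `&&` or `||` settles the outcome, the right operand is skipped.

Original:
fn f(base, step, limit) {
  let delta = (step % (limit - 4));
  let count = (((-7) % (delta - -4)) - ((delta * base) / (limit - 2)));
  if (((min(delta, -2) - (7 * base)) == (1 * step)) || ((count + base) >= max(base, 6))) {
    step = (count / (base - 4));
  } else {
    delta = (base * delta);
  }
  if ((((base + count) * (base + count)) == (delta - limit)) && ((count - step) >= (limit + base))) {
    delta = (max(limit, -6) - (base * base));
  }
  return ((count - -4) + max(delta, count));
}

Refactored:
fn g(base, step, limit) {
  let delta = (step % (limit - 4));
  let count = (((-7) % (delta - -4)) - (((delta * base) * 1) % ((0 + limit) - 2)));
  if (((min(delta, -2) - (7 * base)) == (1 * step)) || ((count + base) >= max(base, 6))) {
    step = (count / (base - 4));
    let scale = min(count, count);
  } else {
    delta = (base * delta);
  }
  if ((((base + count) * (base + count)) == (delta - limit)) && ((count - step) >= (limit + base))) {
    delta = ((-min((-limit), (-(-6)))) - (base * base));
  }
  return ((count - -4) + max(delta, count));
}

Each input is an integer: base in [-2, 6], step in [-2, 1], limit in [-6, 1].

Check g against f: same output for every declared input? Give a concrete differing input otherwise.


Try base=-2, step=-2, limit=-6.
f: delta = -2; count = 2; (((min(delta, -2) - (7 * base)) == (1 * step)) || ((count + base) >= max(base, 6))) -> false; delta = 4; ((((base + count) * (base + count)) == (delta - limit)) && ((count - step) >= (limit + base))) -> false; return 10
g: delta = -2; count = 5; (((min(delta, -2) - (7 * base)) == (1 * step)) || ((count + base) >= max(base, 6))) -> false; delta = 4; ((((base + count) * (base + count)) == (delta - limit)) && ((count - step) >= (limit + base))) -> false; return 14
10 against 14: the behavior changed.
verdict: not equivalent; witness: base=-2, step=-2, limit=-6


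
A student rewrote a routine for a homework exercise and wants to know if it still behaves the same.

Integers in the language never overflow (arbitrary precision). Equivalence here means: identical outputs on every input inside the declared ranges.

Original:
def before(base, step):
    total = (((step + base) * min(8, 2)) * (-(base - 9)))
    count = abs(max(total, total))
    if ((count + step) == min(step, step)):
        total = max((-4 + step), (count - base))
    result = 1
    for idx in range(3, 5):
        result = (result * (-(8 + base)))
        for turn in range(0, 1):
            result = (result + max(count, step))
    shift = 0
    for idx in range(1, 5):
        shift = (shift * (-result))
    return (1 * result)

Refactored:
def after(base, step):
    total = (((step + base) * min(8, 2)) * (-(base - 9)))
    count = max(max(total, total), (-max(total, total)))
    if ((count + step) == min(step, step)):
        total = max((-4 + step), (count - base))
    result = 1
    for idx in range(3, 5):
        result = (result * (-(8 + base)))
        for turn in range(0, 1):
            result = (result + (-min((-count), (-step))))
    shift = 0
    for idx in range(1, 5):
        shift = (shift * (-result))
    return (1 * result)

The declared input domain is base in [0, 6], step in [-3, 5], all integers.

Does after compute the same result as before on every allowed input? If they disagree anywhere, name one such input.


The two are interchangeable: min/max/abs usage differs, and every declared input agrees.
One worked example (base=2, step=-2) — before: total becomes 0; next count becomes 0; next ((count + step) == min(step, step)) evaluates to true; next total becomes -2; next result becomes 1; next at idx=3:; next result becomes -10; next at turn=0:; next result becomes -10; next at idx=4:; next result becomes 100; next at turn=0:; next result becomes 100; next shift becomes 0; next at idx=1:; next shift becomes 0; next at idx=2:; next shift becomes 0; next at idx=3:; next shift becomes 0; next at idx=4:; next shift becomes 0; next final value 100; after: total becomes 0; next count becomes 0; next ((count + step) == min(step, step)) evaluates to true; next total becomes -2; next result becomes 1; next at idx=3:; next result becomes -10; next at turn=0:; next result becomes -10; next at idx=4:; next result becomes 100; next at turn=0:; next result becomes 100; next shift becomes 0; next at idx=1:; next shift becomes 0; next at idx=2:; next shift becomes 0; next at idx=3:; next shift becomes 0; next at idx=4:; next shift becomes 0; next final value 100; agreement on 100.
Every one of the 63 inputs gives matching results.
verdict: equivalent


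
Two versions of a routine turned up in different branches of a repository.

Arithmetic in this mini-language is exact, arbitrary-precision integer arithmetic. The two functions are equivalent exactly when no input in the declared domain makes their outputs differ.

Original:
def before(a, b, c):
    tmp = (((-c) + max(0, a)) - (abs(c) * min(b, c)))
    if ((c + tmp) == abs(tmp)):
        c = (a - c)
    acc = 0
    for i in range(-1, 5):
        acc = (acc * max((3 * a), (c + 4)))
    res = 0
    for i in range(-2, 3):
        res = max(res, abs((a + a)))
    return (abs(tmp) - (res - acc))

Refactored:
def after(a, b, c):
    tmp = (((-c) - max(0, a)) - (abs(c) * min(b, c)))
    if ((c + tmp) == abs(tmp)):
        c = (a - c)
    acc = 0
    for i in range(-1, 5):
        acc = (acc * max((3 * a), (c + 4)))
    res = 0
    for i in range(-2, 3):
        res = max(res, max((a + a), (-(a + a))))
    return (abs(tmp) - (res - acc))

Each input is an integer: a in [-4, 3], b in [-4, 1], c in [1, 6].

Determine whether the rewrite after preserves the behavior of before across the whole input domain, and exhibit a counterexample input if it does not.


Evaluate both at a=1, b=-4, c=1.
before: tmp=4, then ((c + tmp) == abs(tmp)) is false, then acc=0, then (i=-1), then acc=0, then (i=0), then acc=0, then (i=1), then acc=0, then (i=2), then acc=0, then (i=3), then acc=0, then (i=4), then acc=0, then res=0, then (i=-2), then res=2, then (i=-1), then res=2, then (i=0), then res=2, then (i=1), then res=2, then (i=2), then res=2, then returns 2
after: tmp=2, then ((c + tmp) == abs(tmp)) is false, then acc=0, then (i=-1), then acc=0, then (i=0), then acc=0, then (i=1), then acc=0, then (i=2), then acc=0, then (i=3), then acc=0, then (i=4), then acc=0, then res=0, then (i=-2), then res=2, then (i=-1), then res=2, then (i=0), then res=2, then (i=1), then res=2, then (i=2), then res=2, then returns 0
2 and 0 differ, so these are not the same function on this domain.
verdict: not equivalent; witness: a=1, b=-4, c=1


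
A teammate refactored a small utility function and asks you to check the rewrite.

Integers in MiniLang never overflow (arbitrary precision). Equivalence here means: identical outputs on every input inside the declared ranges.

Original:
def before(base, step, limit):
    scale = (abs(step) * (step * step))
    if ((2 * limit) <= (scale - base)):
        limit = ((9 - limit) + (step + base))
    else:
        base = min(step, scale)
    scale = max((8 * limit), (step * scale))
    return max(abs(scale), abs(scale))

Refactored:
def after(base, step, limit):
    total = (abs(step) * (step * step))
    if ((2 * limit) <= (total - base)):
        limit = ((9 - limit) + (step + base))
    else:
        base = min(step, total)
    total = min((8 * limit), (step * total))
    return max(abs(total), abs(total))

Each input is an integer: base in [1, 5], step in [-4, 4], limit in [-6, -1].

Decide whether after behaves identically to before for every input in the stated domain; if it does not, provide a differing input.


These are not equivalent — on base=1, step=-4, limit=-6 the outputs split (96 vs 256).
before: scale=64, then ((2 * limit) <= (scale - base)) is true, then limit=12, then scale=96, then returns 96
after: total=64, then ((2 * limit) <= (total - base)) is true, then limit=12, then total=-256, then returns 256
verdict: not equivalent; witness: base=1, step=-4, limit=-6


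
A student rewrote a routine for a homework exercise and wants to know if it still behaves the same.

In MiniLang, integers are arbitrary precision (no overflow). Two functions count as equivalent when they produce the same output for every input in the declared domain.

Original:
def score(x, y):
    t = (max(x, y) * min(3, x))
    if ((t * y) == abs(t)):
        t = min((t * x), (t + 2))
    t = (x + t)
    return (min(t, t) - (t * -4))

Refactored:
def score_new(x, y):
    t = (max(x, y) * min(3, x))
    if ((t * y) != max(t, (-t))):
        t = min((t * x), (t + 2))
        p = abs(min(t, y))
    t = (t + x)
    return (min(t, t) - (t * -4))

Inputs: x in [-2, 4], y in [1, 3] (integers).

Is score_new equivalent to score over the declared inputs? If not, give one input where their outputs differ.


There is a counterexample at x=-2, y=1: -20 on one side, -10 on the other.
score: t := -2 | ((t * y) == abs(t)): false | t := -4 | result -20
score_new: t := -2 | ((t * y) != max(t, (-t))): true | t := 0 | p := 0 | t := -2 | result -10
verdict: not equivalent; witness: x=-2, y=1


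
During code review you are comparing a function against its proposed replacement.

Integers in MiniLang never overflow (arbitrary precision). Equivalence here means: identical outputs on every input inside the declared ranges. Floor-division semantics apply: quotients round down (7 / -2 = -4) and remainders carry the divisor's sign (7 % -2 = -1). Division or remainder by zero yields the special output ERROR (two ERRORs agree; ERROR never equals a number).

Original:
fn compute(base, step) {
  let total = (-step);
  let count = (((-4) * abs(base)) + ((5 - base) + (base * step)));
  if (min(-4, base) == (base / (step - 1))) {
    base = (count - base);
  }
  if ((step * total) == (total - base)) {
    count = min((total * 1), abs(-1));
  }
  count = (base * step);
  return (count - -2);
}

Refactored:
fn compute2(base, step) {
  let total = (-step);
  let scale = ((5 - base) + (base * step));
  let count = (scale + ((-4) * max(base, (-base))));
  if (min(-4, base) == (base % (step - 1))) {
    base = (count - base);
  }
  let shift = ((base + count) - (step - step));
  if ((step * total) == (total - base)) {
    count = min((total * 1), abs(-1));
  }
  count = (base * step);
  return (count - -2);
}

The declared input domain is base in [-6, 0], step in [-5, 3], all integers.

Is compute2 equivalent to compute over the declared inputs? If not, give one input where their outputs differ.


Input base=-6, step=2: -36 from compute versus -10 from compute2.
verdict: not equivalent; witness: base=-6, step=2


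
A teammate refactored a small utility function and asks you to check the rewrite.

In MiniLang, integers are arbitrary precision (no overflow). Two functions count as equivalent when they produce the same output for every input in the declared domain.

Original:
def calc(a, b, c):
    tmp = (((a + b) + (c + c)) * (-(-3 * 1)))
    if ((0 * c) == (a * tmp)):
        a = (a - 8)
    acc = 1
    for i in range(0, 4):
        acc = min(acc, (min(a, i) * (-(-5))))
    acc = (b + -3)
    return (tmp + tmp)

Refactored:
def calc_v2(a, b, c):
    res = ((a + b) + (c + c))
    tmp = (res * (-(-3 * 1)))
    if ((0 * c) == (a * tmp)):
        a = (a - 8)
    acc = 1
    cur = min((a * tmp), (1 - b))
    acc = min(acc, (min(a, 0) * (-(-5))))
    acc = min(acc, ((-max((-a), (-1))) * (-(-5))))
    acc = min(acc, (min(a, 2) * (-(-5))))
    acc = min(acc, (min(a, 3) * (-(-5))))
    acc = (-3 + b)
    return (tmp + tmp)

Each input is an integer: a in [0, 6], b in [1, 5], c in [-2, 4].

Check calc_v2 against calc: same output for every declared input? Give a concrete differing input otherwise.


Differences: arithmetic usage differs, plus min/max/abs usage differs, plus statement counts differ, plus constant usage differs, plus loop structure differs, plus local variable names differ — yet all 245 inputs agree.
verdict: equivalent


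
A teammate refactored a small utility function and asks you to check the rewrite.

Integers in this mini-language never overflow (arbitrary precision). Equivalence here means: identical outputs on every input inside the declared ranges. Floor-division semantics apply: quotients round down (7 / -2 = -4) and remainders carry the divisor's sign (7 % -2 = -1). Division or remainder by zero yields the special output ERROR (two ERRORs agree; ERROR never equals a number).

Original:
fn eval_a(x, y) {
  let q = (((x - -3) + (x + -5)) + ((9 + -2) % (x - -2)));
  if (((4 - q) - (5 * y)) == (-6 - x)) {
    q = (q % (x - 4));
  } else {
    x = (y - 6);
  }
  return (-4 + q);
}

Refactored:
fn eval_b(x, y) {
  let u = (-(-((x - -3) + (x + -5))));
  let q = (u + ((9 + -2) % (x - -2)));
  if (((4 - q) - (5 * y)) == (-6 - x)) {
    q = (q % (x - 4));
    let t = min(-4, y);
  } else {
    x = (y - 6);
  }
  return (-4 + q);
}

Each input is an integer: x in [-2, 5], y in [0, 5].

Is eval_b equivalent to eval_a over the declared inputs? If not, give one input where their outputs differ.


Equivalent — the differences include constant usage differs, and local variable names differ, and min/max/abs usage differs, and statement counts differ, yet no declared input distinguishes the two.
Tracing x=1, y=4: eval_a: q becomes 1; next (((4 - q) - (5 * y)) == (-6 - x)) evaluates to false; next x becomes -2; next final value -3 | eval_b: u becomes 0; next q becomes 1; next (((4 - q) - (5 * y)) == (-6 - x)) evaluates to false; next x becomes -2; next final value -3 — matching result -3.
Every one of the 48 inputs gives matching results.
verdict: equivalent


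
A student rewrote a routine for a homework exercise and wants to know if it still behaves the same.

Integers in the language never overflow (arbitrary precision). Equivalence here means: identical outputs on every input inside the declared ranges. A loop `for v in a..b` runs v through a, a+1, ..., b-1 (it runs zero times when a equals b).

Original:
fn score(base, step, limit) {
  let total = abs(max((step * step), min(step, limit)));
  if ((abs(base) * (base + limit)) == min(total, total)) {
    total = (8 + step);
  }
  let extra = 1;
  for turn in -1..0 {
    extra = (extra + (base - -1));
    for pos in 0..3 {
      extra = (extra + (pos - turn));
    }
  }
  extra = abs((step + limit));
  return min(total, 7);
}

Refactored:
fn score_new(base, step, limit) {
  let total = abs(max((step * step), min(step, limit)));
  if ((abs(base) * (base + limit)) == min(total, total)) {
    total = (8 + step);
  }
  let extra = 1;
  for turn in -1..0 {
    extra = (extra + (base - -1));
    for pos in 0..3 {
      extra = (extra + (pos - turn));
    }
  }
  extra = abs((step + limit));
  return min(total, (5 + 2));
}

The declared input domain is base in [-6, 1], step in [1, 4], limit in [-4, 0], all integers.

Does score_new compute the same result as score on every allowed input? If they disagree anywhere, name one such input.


Although constant usage differs, arithmetic usage differs, 160/160 inputs agree.
verdict: equivalent


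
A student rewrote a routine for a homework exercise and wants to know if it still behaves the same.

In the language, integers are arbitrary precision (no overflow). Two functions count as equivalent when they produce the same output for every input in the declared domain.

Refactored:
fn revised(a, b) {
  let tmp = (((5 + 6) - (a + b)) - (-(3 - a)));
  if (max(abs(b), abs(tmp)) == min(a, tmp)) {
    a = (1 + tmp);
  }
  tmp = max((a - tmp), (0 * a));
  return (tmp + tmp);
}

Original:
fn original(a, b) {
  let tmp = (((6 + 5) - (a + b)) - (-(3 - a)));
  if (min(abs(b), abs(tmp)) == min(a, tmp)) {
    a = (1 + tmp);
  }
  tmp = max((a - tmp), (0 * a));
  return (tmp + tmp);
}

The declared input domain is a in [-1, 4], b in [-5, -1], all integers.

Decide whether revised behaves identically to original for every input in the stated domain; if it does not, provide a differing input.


Take a=1, b=-1.
original: tmp = 13; (min(abs(b), abs(tmp)) == min(a, tmp)) -> true; a = 14; tmp = 1; return 2
revised: tmp = 13; (max(abs(b), abs(tmp)) == min(a, tmp)) -> false; tmp = 0; return 0
2 vs 0 — the two versions disagree here.
verdict: not equivalent; witness: a=1, b=-1


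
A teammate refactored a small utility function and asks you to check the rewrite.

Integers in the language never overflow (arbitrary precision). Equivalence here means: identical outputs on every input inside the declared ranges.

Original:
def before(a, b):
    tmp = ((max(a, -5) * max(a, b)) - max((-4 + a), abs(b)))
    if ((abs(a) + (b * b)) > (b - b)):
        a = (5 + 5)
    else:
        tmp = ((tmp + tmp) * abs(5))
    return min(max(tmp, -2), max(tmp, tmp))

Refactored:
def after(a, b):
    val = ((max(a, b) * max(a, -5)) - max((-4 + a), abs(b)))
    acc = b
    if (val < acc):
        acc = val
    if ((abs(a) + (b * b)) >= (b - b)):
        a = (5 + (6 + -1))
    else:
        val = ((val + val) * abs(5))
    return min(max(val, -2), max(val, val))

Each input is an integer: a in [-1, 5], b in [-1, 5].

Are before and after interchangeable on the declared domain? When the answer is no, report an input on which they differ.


Equivalent. The one real change (`((abs(a) + (b * b)) > (b - b))` became `((abs(a) + (b * b)) >= (b - b))`) has no effect anywhere in the declared ranges.
An exhaustive pass over the 49 declared inputs shows identical outputs.
As a probe, take a=3, b=4: before runs tmp := 8 | ((abs(a) + (b * b)) > (b - b)): true | a := 10 | result 8; after runs val := 8 | acc := 4 | (val < acc): false | ((abs(a) + (b * b)) >= (b - b)): true | a := 10 | result 8; both end at 8.
verdict: equivalent


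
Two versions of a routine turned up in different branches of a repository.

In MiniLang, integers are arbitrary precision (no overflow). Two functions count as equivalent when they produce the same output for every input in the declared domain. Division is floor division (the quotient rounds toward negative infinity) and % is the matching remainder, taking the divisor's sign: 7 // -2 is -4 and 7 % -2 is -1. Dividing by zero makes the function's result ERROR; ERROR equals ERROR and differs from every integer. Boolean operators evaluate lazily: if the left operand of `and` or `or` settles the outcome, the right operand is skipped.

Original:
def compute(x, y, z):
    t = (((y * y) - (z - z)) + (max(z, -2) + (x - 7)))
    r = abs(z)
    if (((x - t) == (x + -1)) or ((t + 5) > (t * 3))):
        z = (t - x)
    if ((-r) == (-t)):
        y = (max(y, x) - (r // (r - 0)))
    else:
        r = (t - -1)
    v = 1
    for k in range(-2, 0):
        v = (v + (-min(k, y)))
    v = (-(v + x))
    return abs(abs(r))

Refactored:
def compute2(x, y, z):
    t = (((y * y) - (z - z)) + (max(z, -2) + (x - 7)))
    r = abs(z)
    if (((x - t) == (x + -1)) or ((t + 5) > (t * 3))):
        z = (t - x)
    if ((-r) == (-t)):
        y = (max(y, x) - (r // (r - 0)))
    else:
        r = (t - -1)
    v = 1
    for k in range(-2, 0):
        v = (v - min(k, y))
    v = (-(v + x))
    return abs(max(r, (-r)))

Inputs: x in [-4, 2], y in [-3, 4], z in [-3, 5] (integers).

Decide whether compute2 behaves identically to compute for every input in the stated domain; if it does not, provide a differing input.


Differences: min/max/abs usage differs, and arithmetic usage differs — yet all 504 inputs agree.
verdict: equivalent


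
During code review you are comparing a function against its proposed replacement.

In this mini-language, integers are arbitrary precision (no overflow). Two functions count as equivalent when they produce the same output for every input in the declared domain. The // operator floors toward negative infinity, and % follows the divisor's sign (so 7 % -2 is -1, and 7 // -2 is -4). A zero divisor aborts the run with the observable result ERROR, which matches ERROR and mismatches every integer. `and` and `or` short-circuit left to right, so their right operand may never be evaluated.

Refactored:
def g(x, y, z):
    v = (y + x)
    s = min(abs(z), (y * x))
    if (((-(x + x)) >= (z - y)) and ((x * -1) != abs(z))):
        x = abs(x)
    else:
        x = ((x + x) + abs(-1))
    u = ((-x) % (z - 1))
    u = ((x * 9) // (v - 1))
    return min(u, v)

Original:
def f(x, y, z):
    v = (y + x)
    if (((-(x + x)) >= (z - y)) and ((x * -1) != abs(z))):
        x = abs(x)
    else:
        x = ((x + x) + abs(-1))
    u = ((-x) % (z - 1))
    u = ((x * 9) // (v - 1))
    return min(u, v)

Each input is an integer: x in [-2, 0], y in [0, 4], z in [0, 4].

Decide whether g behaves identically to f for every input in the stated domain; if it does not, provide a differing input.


The two versions differ — the changes include min/max/abs usage differs; statement counts differ; arithmetic usage differs; local variable names differ.
As a probe, take x=0, y=0, z=2: f runs v := 0 | (((-(x + x)) >= (z - y)) and ((x * -1) != abs(z))): false | x := 1 | u := 0 | u := -9 | result -9; g runs v := 0 | s := 0 | (((-(x + x)) >= (z - y)) and ((x * -1) != abs(z))): false | x := 1 | u := 0 | u := -9 | result -9; both end at -9.
Sweeping the whole domain (75 inputs) finds no disagreement.
verdict: equivalent


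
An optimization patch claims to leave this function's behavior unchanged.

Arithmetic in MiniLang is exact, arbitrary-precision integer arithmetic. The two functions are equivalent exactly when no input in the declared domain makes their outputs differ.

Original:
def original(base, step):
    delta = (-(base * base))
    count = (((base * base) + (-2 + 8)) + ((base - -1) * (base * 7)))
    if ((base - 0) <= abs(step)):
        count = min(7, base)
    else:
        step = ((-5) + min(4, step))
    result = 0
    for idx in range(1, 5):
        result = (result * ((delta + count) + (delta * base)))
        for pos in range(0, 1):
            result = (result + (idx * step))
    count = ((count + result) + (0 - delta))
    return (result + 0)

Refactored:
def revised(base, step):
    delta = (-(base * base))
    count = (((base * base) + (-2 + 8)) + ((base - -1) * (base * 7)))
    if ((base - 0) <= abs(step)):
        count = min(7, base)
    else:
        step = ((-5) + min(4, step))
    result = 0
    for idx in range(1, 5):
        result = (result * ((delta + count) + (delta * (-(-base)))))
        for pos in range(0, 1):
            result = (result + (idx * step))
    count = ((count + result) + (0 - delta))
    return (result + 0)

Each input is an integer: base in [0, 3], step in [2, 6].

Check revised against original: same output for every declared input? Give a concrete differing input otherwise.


Although same computation, different form, 20/20 inputs agree.
verdict: equivalent


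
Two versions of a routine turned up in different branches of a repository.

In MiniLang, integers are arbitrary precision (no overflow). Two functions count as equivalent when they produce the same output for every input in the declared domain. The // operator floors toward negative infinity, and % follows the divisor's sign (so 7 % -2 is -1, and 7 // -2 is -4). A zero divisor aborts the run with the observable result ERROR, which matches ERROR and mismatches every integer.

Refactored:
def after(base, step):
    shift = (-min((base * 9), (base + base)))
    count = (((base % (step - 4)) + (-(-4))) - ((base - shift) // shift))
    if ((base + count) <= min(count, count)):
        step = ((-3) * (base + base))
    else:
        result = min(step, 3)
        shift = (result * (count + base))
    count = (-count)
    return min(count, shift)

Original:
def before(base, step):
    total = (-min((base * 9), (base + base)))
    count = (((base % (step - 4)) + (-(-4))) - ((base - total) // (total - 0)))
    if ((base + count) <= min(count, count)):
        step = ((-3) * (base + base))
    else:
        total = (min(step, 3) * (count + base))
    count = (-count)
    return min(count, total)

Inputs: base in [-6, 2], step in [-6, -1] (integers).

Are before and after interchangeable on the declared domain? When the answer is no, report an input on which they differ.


Reading the diff, among the changes: constant usage differs; also local variable names differ; also arithmetic usage differs; also statement counts differ.
Tracing base=-2, step=-1: before: total = 18; count = 4; ((base + count) <= min(count, count)) -> true; step = 12; count = -4; return -4 | after: shift = 18; count = 4; ((base + count) <= min(count, count)) -> true; step = 12; count = -4; return -4 — matching result -4.
Sweeping the whole domain (54 inputs) finds no disagreement.
verdict: equivalent


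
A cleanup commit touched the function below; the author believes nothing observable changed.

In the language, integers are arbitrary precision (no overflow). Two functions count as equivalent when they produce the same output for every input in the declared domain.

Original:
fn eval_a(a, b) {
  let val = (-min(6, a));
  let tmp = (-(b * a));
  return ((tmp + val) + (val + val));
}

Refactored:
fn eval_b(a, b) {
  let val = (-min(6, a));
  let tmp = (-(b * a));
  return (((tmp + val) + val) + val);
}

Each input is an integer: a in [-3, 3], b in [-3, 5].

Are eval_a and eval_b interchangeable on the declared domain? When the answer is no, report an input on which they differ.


Changes here: same computation, different form; the full 63-point sweep finds no disagreement.
verdict: equivalent


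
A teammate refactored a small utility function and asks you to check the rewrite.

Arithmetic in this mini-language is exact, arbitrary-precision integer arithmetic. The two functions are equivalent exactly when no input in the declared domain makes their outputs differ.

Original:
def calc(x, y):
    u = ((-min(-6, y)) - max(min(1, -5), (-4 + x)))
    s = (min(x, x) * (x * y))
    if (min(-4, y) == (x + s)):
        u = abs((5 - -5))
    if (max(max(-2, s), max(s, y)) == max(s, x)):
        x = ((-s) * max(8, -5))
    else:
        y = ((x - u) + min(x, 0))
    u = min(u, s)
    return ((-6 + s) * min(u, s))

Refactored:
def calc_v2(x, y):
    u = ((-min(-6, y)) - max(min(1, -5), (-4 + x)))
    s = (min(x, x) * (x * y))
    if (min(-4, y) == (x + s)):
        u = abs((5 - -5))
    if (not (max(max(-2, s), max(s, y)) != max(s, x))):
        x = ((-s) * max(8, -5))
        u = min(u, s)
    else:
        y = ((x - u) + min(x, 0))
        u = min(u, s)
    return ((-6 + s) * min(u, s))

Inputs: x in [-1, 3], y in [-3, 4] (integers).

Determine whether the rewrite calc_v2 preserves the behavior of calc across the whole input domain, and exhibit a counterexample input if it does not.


Comparing the listings, the differences include: boolean connective usage differs, comparison usage differs, statement counts differ, min/max/abs usage differs.
Tracing x=3, y=2: calc: u := 7 | s := 18 | (min(-4, y) == (x + s)): false | (max(max(-2, s), max(s, y)) == max(s, x)): true | x := -144 | u := 7 | result 84 | calc_v2: u := 7 | s := 18 | (min(-4, y) == (x + s)): false | (not (max(max(-2, s), max(s, y)) != max(s, x))): true | x := -144 | u := 7 | result 84 — matching result 84.
Every one of the 40 inputs gives matching results.
verdict: equivalent


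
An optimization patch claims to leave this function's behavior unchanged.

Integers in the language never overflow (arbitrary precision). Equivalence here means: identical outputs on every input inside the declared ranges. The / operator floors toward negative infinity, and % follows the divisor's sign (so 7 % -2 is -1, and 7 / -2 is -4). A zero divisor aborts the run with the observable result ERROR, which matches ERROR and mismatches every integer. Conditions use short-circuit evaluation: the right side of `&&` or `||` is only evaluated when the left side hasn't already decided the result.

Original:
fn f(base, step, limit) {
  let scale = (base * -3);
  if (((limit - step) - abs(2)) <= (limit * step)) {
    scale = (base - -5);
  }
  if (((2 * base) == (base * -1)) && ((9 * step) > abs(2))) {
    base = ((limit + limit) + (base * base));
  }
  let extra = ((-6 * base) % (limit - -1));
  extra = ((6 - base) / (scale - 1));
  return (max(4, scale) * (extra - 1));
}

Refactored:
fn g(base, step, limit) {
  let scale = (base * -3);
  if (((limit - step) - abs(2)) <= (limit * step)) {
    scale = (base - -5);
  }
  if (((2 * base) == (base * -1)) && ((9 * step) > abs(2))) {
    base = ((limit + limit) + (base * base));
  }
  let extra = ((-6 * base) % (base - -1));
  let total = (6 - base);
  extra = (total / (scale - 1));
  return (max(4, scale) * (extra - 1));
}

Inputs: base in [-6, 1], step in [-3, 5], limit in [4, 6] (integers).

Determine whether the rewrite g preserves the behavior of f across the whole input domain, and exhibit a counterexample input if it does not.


base=-1, step=-3, limit=4 yields 8 from f but ERROR from g.
verdict: not equivalent; witness: base=-1, step=-3, limit=4


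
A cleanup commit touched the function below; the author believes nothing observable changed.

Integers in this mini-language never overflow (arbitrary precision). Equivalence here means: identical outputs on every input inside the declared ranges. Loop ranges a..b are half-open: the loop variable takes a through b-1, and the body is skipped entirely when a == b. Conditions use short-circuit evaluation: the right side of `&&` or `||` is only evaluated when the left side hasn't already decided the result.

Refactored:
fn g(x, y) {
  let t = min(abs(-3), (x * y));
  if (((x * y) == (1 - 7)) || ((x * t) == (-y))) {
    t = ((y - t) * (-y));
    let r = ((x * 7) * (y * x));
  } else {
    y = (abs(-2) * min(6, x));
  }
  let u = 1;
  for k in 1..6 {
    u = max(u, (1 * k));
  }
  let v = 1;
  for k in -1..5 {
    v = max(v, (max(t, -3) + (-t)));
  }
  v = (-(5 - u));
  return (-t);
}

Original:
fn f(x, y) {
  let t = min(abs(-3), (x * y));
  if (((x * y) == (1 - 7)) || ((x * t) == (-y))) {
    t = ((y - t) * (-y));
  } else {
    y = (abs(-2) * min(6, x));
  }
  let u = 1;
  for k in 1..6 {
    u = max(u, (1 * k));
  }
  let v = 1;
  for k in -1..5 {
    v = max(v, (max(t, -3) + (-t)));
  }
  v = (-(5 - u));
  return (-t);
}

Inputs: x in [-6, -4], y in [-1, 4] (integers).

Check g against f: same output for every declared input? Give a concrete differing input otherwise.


This is a faithful refactor — statement counts differ, plus arithmetic usage differs, plus local variable names differ, plus constant usage differs, but the computed results match everywhere.
Tracing x=-4, y=4: f: t=-16, then (((x * y) == (1 - 7)) || ((x * t) == (-y))) is false, then y=-8, then u=1, then (k=1), then u=1, then (k=2), then u=2, then (k=3), then u=3, then (k=4), then u=4, then (k=5), then u=5, then v=1, then (k=-1), then v=13, then (k=0), then v=13, then (k=1), then v=13, then (k=2), then v=13, then (k=3), then v=13, then (k=4), then v=13, then v=0, then returns 16 | g: t=-16, then (((x * y) == (1 - 7)) || ((x * t) == (-y))) is false, then y=-8, then u=1, then (k=1), then u=1, then (k=2), then u=2, then (k=3), then u=3, then (k=4), then u=4, then (k=5), then u=5, then v=1, then (k=-1), then v=13, then (k=0), then v=13, then (k=1), then v=13, then (k=2), then v=13, then (k=3), then v=13, then (k=4), then v=13, then v=0, then returns 16 — matching result 16.
Across all 18 domain points the two functions coincide.
verdict: equivalent


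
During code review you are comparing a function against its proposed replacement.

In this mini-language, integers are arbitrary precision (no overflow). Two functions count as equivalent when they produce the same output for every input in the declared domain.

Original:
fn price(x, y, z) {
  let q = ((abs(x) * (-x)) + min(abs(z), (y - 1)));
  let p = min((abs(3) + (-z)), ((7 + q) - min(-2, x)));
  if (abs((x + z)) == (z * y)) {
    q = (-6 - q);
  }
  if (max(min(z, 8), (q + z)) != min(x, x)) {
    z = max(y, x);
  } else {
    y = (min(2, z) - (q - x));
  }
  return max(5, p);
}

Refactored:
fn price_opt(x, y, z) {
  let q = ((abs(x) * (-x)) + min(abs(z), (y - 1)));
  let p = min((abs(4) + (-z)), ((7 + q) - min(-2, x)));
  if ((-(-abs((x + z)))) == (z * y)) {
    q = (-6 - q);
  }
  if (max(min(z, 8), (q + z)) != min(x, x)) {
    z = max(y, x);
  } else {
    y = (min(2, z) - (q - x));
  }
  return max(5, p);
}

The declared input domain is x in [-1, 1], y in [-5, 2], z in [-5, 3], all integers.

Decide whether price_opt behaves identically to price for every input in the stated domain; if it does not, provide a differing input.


There is a counterexample at x=-1, y=-3, z=-2: 5 on one side, 6 on the other.
price: q=-3, then p=5, then (abs((x + z)) == (z * y)) is false, then (max(min(z, 8), (q + z)) != min(x, x)) is true, then z=-1, then returns 5
price_opt: q=-3, then p=6, then ((-(-abs((x + z)))) == (z * y)) is false, then (max(min(z, 8), (q + z)) != min(x, x)) is true, then z=-1, then returns 6
verdict: not equivalent; witness: x=-1, y=-3, z=-2
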